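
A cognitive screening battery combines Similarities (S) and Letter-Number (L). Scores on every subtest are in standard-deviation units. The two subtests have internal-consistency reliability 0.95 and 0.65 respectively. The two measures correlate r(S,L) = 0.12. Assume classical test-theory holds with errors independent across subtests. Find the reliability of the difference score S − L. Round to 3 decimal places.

0.773

Var(S−L) = 1 + 1 − 2·0.12 = 2 − 0.24 = 1.76.
Under uncorrelated errors the observed covariances equal the true-score covariances, so only the own-variance terms attenuate.
True-score variance = [0.95 + 0.65] − 0.24 = 1.6 − 0.24 = 1.36.
Reliability = 1.36 / 1.76 = 0.773.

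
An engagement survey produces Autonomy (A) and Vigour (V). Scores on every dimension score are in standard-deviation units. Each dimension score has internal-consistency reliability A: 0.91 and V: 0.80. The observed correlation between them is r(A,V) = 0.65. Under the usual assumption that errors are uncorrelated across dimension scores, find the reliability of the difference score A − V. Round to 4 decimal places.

Var(A−V) = 1 + 1 − 2·0.65 = 2 − 1.3 = 0.7.
Because errors are independent across components, Cov(Tᵢ,Tⱼ) = Cov(Xᵢ,Xⱼ); the off-diagonal part of the true-score variance is the same as above.
True-score variance = [0.91 + 0.80] − 1.3 = 1.71 − 1.3 = 0.41.
Reliability = 0.41 / 0.7 = 0.5857.

0.5857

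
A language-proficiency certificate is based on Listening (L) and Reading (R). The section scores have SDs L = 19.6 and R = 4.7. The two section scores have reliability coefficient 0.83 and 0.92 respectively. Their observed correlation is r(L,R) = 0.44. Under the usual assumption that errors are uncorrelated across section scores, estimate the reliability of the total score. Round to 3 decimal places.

0.862

Var(L+R) = 19.6² + 4.7² + 2·[19.6·4.7·0.44] = 406.25 + 81.0656 = 487.316.
Under uncorrelated errors the observed covariances equal the true-score covariances, so only the own-variance terms attenuate.
True-score variance = [19.6²·0.83 + 4.7²·0.92] + 81.0656 = 339.176 + 81.0656 = 420.241.
Reliability = 420.241 / 487.316 = 0.862.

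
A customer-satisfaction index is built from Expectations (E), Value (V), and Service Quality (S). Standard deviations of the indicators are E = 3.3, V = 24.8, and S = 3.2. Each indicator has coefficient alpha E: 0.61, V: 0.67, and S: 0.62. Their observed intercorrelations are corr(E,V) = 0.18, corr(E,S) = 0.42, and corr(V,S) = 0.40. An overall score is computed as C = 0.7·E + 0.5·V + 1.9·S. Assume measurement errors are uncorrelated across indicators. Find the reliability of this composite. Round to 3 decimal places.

0.760

Var(C) = 0.7²·3.3² + 0.5²·24.8² + 1.9²·3.2² + 2·[0.35·3.3·24.8·0.18 + 1.33·3.3·3.2·0.42 + 0.95·24.8·3.2·0.40] = 196.063 + 82.4231 = 278.486.
Because errors are independent across components, Cov(Tᵢ,Tⱼ) = Cov(Xᵢ,Xⱼ); the off-diagonal part of the true-score variance is the same as above.
True-score variance = [0.7²·3.3²·0.61 + 0.5²·24.8²·0.67 + 1.9²·3.2²·0.62] + 82.4231 = 129.193 + 82.4231 = 211.616.
Reliability = 211.616 / 278.486 = 0.760.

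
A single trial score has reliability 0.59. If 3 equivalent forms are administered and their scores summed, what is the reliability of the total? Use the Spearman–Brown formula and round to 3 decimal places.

ρ_k = kρ / (1 + (k−1)ρ) = 3·0.59 / (1 + 2·0.59) = 1.770 / 2.180 = 0.812.

0.812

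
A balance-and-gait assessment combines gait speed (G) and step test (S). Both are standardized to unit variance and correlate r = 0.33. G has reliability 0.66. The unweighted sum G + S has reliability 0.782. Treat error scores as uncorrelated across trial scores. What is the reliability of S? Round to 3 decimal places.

0.760

Var(G+S) = 2 + 2·0.33 = 2.660.
True-score variance = ρ_G + ρ_S + 2·0.33, so 0.782 = (0.66 + ρ_S + 0.66) / 2.660.
ρ_S = 0.782·2.660 − 0.66 − 0.66 = 0.760.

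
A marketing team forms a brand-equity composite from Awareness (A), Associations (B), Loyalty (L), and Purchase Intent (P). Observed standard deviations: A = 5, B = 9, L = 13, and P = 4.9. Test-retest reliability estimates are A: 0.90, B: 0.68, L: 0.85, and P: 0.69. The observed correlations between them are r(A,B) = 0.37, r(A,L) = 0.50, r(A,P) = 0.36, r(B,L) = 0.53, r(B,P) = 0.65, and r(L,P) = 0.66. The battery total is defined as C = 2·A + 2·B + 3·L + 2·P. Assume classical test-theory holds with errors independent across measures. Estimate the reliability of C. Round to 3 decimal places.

0.910

Var(C) = 2²·5² + 2²·9² + 3²·13² + 2²·4.9² + 2·[4·5·9·0.37 + 6·5·13·0.50 + 4·5·4.9·0.36 + 6·9·13·0.53 + 4·9·4.9·0.65 + 6·13·4.9·0.66] = 2041.04 + 2071.7 = 4112.74.
Under uncorrelated errors the observed covariances equal the true-score covariances, so only the own-variance terms attenuate.
True-score variance = [2²·5²·0.90 + 2²·9²·0.68 + 3²·13²·0.85 + 2²·4.9²·0.69] + 2071.7 = 1669.44 + 2071.7 = 3741.14.
Reliability = 3741.14 / 4112.74 = 0.910.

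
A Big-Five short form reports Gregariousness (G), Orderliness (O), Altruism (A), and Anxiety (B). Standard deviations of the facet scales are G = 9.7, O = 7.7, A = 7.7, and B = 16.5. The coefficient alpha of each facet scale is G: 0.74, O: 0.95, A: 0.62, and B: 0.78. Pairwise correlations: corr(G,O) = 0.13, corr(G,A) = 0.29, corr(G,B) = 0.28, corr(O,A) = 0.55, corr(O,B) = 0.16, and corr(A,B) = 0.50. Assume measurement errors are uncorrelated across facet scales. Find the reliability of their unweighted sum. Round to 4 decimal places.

Var(G+O+A+B) = 9.7² + 7.7² + 7.7² + 16.5² + 2·[9.7·7.7·0.13 + 9.7·7.7·0.29 + 9.7·16.5·0.28 + 7.7·7.7·0.55 + 7.7·16.5·0.16 + 7.7·16.5·0.50] = 484.92 + 385.293 = 870.213.
Because errors are independent across components, Cov(Tᵢ,Tⱼ) = Cov(Xᵢ,Xⱼ); the off-diagonal part of the true-score variance is the same as above.
True-score variance = [9.7²·0.74 + 7.7²·0.95 + 7.7²·0.62 + 16.5²·0.78] + 385.293 = 375.067 + 385.293 = 760.36.
Reliability = 760.36 / 870.213 = 0.8738.

0.8738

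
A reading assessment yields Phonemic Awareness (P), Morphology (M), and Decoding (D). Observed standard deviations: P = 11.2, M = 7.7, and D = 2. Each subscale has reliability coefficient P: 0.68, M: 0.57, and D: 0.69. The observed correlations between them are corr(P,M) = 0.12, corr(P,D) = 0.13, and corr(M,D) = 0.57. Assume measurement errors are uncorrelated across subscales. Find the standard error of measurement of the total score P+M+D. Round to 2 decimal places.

8.18

Var(total) = 188.73 + 44.0776 = 232.808.
True-score variance = 121.855 + 44.0776 = 165.932, so reliability = 0.7127.
Error variance = 232.808 − 165.932 = 66.8755; SEM = √66.8755 = 8.18.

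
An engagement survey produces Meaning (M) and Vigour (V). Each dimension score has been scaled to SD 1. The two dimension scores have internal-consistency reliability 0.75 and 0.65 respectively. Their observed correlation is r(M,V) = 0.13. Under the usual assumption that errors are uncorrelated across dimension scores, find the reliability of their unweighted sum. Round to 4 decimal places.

Var(M+V) = 2 + 2·[0.13] = 2 + 0.26 = 2.26.
Under uncorrelated errors the observed covariances equal the true-score covariances, so only the own-variance terms attenuate.
True-score variance = [0.75 + 0.65] + 0.26 = 1.4 + 0.26 = 1.66.
Reliability = 1.66 / 2.26 = 0.7345.

0.7345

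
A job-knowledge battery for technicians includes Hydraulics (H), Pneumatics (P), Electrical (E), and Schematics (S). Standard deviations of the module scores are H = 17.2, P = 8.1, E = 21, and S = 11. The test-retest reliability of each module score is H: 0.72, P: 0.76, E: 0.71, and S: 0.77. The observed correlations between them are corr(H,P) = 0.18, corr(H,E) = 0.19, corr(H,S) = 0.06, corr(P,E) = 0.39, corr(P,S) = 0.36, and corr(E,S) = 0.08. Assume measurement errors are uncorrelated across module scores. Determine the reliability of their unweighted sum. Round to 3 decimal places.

Var(H+P+E+S) = 17.2² + 8.1² + 21² + 11² + 2·[17.2·8.1·0.18 + 17.2·21·0.19 + 17.2·11·0.06 + 8.1·21·0.39 + 8.1·11·0.36 + 21·11·0.08] = 923.45 + 443.905 = 1367.36.
With uncorrelated errors the cross-covariances are all true-score covariance, so they carry over unchanged; only the diagonal terms shrink to ρᵢσᵢ².
True-score variance = [17.2²·0.72 + 8.1²·0.76 + 21²·0.71 + 11²·0.77] + 443.905 = 669.148 + 443.905 = 1113.05.
Reliability = 1113.05 / 1367.36 = 0.814.

0.814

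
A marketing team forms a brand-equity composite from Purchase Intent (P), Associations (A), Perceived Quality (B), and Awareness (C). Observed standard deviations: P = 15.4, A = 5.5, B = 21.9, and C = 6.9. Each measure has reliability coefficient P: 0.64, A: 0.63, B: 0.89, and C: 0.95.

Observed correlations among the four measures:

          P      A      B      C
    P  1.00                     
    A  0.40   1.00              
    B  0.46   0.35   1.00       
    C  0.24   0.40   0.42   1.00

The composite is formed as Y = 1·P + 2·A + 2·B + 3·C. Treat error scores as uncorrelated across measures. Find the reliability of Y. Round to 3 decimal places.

Var(Y) = 15.4² + 2²·5.5² + 2²·21.9² + 3²·6.9² + 2·[2·15.4·5.5·0.40 + 2·15.4·21.9·0.46 + 3·15.4·6.9·0.24 + 4·5.5·21.9·0.35 + 6·5.5·6.9·0.40 + 6·21.9·6.9·0.42] = 2705.09 + 2190.11 = 4895.2.
Under uncorrelated errors the observed covariances equal the true-score covariances, so only the own-variance terms attenuate.
True-score variance = [15.4²·0.64 + 2²·5.5²·0.63 + 2²·21.9²·0.89 + 3²·6.9²·0.95] + 2190.11 = 2342.49 + 2190.11 = 4532.6.
Reliability = 4532.6 / 4895.2 = 0.926.

0.926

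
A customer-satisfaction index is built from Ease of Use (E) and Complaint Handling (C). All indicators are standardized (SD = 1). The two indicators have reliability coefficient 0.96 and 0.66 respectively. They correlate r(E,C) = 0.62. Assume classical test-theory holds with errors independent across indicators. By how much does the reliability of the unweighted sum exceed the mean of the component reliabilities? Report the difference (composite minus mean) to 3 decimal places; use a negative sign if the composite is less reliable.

0.073

Var(sum) = 2 + 1.24 = 3.24; true-score variance = 1.62 + 1.24 = 2.86; composite reliability = 0.8827.
Mean component reliability = 0.8100.
Difference = 0.8827 − 0.8100 = 0.073.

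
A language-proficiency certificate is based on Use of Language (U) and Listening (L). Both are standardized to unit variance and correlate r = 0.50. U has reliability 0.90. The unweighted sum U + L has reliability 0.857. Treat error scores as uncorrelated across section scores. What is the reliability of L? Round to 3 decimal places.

Var(U+L) = 2 + 2·0.50 = 3.000.
True-score variance = ρ_U + ρ_L + 2·0.50, so 0.857 = (0.90 + ρ_L + 1.00) / 3.000.
ρ_L = 0.857·3.000 − 0.90 − 1.00 = 0.671.

0.671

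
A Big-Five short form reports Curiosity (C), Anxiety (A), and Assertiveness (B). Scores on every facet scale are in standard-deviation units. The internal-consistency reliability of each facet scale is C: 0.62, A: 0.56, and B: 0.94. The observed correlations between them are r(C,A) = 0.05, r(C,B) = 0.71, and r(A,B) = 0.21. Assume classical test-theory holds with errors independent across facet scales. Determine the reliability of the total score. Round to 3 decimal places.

0.822

Var(C+A+B) = 3 + 2·[0.05 + 0.71 + 0.21] = 3 + 1.94 = 4.94.
Under uncorrelated errors the observed covariances equal the true-score covariances, so only the own-variance terms attenuate.
True-score variance = [0.62 + 0.56 + 0.94] + 1.94 = 2.12 + 1.94 = 4.06.
Reliability = 4.06 / 4.94 = 0.822.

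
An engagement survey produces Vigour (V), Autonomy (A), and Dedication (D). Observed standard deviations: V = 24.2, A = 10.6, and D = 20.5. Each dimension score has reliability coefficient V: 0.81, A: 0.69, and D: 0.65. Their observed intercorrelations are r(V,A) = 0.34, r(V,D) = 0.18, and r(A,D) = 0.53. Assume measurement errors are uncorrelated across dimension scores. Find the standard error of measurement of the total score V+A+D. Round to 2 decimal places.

17.12

Var(total) = 1118.25 + 583.368 = 1701.62.
True-score variance = 825.059 + 583.368 = 1408.43, so reliability = 0.8277.
Error variance = 1701.62 − 1408.43 = 293.191; SEM = √293.191 = 17.12.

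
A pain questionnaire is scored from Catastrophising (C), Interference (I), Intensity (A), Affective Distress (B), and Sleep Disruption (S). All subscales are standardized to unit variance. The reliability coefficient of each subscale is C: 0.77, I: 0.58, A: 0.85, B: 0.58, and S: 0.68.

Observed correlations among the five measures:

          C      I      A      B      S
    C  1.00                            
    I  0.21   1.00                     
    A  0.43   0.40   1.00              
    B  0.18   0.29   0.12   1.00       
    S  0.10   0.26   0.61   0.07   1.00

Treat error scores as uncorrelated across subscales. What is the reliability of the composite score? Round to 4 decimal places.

0.8511

Var(C+I+A+B+S) = 5 + 2·[0.21 + 0.43 + 0.18 + 0.10 + 0.40 + 0.29 + 0.26 + 0.12 + 0.61 + 0.07] = 5 + 5.34 = 10.34.
Because errors are independent across components, Cov(Tᵢ,Tⱼ) = Cov(Xᵢ,Xⱼ); the off-diagonal part of the true-score variance is the same as above.
True-score variance = [0.77 + 0.58 + 0.85 + 0.58 + 0.68] + 5.34 = 3.46 + 5.34 = 8.8.
Reliability = 8.8 / 10.34 = 0.8511.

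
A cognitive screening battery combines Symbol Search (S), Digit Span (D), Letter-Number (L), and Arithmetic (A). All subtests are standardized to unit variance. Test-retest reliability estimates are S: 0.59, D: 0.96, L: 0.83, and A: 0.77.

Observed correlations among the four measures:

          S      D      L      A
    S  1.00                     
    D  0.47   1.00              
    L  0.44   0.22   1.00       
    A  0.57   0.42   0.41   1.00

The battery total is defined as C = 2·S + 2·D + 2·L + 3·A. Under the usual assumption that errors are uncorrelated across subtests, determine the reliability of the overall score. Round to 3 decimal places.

0.903

Var(C) = 2² + 2² + 2² + 3² + 2·[4·0.47 + 4·0.44 + 6·0.57 + 4·0.22 + 6·0.42 + 6·0.41] = 21 + 25.84 = 46.84.
Because errors are independent across components, Cov(Tᵢ,Tⱼ) = Cov(Xᵢ,Xⱼ); the off-diagonal part of the true-score variance is the same as above.
True-score variance = [2²·0.59 + 2²·0.96 + 2²·0.83 + 3²·0.77] + 25.84 = 16.45 + 25.84 = 42.29.
Reliability = 42.29 / 46.84 = 0.903.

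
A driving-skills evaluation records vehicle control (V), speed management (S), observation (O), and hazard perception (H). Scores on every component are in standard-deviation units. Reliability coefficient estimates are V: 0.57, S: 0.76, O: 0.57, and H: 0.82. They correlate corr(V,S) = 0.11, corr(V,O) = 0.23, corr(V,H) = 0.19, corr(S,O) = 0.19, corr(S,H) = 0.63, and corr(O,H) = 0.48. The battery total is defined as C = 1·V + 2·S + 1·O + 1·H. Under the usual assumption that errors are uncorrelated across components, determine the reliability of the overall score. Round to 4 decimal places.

Var(C) = 1 + 2² + 1 + 1 + 2·[2·0.11 + 0.23 + 0.19 + 2·0.19 + 2·0.63 + 0.48] = 7 + 5.52 = 12.52.
Because errors are independent across components, Cov(Tᵢ,Tⱼ) = Cov(Xᵢ,Xⱼ); the off-diagonal part of the true-score variance is the same as above.
True-score variance = [0.57 + 2²·0.76 + 0.57 + 0.82] + 5.52 = 5 + 5.52 = 10.52.
Reliability = 10.52 / 12.52 = 0.8403.

0.8403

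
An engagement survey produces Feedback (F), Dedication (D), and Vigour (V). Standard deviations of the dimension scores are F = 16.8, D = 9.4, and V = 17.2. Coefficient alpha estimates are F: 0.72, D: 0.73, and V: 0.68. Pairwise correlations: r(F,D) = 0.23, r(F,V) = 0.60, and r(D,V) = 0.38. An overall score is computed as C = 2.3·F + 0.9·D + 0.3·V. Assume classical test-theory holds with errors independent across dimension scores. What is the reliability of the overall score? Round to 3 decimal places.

0.779

Var(C) = 2.3²·16.8² + 0.9²·9.4² + 0.3²·17.2² + 2·[2.07·16.8·9.4·0.23 + 0.69·16.8·17.2·0.60 + 0.27·9.4·17.2·0.38] = 1591.25 + 422.807 = 2014.05.
With uncorrelated errors the cross-covariances are all true-score covariance, so they carry over unchanged; only the diagonal terms shrink to ρᵢσᵢ².
True-score variance = [2.3²·16.8²·0.72 + 0.9²·9.4²·0.73 + 0.3²·17.2²·0.68] + 422.807 = 1145.35 + 422.807 = 1568.16.
Reliability = 1568.16 / 2014.05 = 0.779.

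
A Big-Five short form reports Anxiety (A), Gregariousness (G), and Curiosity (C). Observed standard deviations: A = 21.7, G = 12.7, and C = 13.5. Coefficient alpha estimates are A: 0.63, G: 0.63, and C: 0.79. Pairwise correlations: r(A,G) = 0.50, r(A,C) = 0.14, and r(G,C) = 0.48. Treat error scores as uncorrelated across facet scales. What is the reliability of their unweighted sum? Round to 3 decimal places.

0.796

Var(A+G+C) = 21.7² + 12.7² + 13.5² + 2·[21.7·12.7·0.50 + 21.7·13.5·0.14 + 12.7·13.5·0.48] = 814.43 + 522.208 = 1336.64.
Because errors are independent across components, Cov(Tᵢ,Tⱼ) = Cov(Xᵢ,Xⱼ); the off-diagonal part of the true-score variance is the same as above.
True-score variance = [21.7²·0.63 + 12.7²·0.63 + 13.5²·0.79] + 522.208 = 542.251 + 522.208 = 1064.46.
Reliability = 1064.46 / 1336.64 = 0.796.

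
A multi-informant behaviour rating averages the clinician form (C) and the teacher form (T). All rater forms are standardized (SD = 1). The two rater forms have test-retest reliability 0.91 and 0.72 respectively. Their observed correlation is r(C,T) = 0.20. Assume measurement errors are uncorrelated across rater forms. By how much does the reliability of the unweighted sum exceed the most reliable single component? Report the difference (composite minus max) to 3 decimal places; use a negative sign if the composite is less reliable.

Var(sum) = 2 + 0.4 = 2.4; true-score variance = 1.63 + 0.4 = 2.03; composite reliability = 0.8458.
Max component reliability = 0.9100.
Difference = 0.8458 − 0.9100 = -0.064.

-0.064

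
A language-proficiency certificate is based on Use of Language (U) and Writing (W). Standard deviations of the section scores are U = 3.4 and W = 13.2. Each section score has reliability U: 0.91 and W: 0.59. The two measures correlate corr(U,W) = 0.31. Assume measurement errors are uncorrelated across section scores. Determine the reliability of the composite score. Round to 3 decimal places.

0.661

Var(U+W) = 3.4² + 13.2² + 2·[3.4·13.2·0.31] = 185.8 + 27.8256 = 213.626.
Because errors are independent across components, Cov(Tᵢ,Tⱼ) = Cov(Xᵢ,Xⱼ); the off-diagonal part of the true-score variance is the same as above.
True-score variance = [3.4²·0.91 + 13.2²·0.59] + 27.8256 = 113.321 + 27.8256 = 141.147.
Reliability = 141.147 / 213.626 = 0.661.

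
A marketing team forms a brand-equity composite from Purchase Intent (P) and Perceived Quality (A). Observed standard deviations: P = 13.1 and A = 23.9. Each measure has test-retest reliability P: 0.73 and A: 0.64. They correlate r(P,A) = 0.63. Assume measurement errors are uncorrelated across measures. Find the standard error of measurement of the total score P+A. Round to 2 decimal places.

15.87

Var(total) = 742.82 + 394.493 = 1137.31.
True-score variance = 490.85 + 394.493 = 885.343, so reliability = 0.7785.
Error variance = 1137.31 − 885.343 = 251.97; SEM = √251.97 = 15.87.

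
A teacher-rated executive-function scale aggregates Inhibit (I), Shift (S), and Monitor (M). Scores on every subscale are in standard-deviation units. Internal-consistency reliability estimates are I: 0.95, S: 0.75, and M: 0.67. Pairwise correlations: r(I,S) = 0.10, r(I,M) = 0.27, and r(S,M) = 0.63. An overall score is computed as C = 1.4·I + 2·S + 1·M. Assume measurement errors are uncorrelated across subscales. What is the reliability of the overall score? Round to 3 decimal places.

0.868

Var(C) = 1.4² + 2² + 1 + 2·[2.8·0.10 + 1.4·0.27 + 2·0.63] = 6.96 + 3.836 = 10.796.
Under uncorrelated errors the observed covariances equal the true-score covariances, so only the own-variance terms attenuate.
True-score variance = [1.4²·0.95 + 2²·0.75 + 0.67] + 3.836 = 5.532 + 3.836 = 9.368.
Reliability = 9.368 / 10.796 = 0.868.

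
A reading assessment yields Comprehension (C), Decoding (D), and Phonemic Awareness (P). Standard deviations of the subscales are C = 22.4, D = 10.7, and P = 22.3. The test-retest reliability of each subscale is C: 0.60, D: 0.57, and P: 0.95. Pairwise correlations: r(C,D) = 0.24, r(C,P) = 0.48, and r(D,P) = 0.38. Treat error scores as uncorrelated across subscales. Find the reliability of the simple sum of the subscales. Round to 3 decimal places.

0.855

Var(C+D+P) = 22.4² + 10.7² + 22.3² + 2·[22.4·10.7·0.24 + 22.4·22.3·0.48 + 10.7·22.3·0.38] = 1113.54 + 775.929 = 1889.47.
With uncorrelated errors the cross-covariances are all true-score covariance, so they carry over unchanged; only the diagonal terms shrink to ρᵢσᵢ².
True-score variance = [22.4²·0.60 + 10.7²·0.57 + 22.3²·0.95] + 775.929 = 838.741 + 775.929 = 1614.67.
Reliability = 1614.67 / 1889.47 = 0.855.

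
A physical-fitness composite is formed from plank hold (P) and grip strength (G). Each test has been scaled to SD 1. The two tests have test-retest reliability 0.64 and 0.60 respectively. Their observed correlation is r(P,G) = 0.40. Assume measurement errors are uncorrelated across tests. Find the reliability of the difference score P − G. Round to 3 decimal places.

0.367

Var(P−G) = 1 + 1 − 2·0.40 = 2 − 0.8 = 1.2.
Under uncorrelated errors the observed covariances equal the true-score covariances, so only the own-variance terms attenuate.
True-score variance = [0.64 + 0.60] − 0.8 = 1.24 − 0.8 = 0.44.
Reliability = 0.44 / 1.2 = 0.367.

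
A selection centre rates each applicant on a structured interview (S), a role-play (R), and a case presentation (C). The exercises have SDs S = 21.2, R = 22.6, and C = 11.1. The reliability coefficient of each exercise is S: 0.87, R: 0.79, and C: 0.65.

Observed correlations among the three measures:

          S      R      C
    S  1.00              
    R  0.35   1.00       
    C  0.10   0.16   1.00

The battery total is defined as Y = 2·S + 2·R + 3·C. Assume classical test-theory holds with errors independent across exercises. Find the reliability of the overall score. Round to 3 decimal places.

Var(Y) = 2²·21.2² + 2²·22.6² + 3²·11.1² + 2·[4·21.2·22.6·0.35 + 6·21.2·11.1·0.10 + 6·22.6·11.1·0.16] = 4949.69 + 2105.57 = 7055.26.
Because errors are independent across components, Cov(Tᵢ,Tⱼ) = Cov(Xᵢ,Xⱼ); the off-diagonal part of the true-score variance is the same as above.
True-score variance = [2²·21.2²·0.87 + 2²·22.6²·0.79 + 3²·11.1²·0.65] + 2105.57 = 3898.83 + 2105.57 = 6004.4.
Reliability = 6004.4 / 7055.26 = 0.851.

0.851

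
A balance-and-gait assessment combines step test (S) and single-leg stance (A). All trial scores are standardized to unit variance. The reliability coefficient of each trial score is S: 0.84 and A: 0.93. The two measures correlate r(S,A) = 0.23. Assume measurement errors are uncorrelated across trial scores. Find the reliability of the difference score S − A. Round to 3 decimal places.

Var(S−A) = 1 + 1 − 2·0.23 = 2 − 0.46 = 1.54.
Because errors are independent across components, Cov(Tᵢ,Tⱼ) = Cov(Xᵢ,Xⱼ); the off-diagonal part of the true-score variance is the same as above.
True-score variance = [0.84 + 0.93] − 0.46 = 1.77 − 0.46 = 1.31.
Reliability = 1.31 / 1.54 = 0.851.

0.851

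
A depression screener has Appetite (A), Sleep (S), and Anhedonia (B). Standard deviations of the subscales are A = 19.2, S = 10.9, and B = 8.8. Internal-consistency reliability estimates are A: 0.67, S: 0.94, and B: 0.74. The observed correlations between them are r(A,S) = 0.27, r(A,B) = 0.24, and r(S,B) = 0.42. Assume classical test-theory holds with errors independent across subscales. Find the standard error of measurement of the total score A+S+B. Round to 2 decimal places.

12.20

Var(total) = 564.89 + 274.685 = 839.575.
True-score variance = 415.976 + 274.685 = 690.661, so reliability = 0.8226.
Error variance = 839.575 − 690.661 = 148.914; SEM = √148.914 = 12.20.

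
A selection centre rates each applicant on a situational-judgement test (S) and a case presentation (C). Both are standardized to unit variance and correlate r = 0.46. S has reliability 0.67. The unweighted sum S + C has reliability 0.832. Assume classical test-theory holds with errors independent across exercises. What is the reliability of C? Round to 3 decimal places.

0.839

Var(S+C) = 2 + 2·0.46 = 2.920.
True-score variance = ρ_S + ρ_C + 2·0.46, so 0.832 = (0.67 + ρ_C + 0.92) / 2.920.
ρ_C = 0.832·2.920 − 0.67 − 0.92 = 0.839.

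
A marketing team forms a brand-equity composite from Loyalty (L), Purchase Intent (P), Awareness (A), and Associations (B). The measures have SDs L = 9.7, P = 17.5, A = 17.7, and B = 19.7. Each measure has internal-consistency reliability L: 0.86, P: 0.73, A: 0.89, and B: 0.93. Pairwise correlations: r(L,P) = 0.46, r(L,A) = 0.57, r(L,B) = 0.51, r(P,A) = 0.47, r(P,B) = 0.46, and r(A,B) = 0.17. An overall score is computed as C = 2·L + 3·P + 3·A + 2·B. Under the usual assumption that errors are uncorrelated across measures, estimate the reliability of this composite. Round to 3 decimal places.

0.922

Var(C) = 2²·9.7² + 3²·17.5² + 3²·17.7² + 2²·19.7² + 2·[6·9.7·17.5·0.46 + 6·9.7·17.7·0.57 + 4·9.7·19.7·0.51 + 9·17.5·17.7·0.47 + 6·17.5·19.7·0.46 + 6·17.7·19.7·0.17] = 7504.58 + 8125.86 = 15630.4.
Under uncorrelated errors the observed covariances equal the true-score covariances, so only the own-variance terms attenuate.
True-score variance = [2²·9.7²·0.86 + 3²·17.5²·0.73 + 3²·17.7²·0.89 + 2²·19.7²·0.93] + 8125.86 = 6288.88 + 8125.86 = 14414.7.
Reliability = 14414.7 / 15630.4 = 0.922.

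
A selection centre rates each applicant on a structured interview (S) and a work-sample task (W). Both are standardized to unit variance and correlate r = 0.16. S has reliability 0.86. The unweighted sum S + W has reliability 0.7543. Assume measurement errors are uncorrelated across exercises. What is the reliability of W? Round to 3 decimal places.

0.570

Var(S+W) = 2 + 2·0.16 = 2.320.
True-score variance = ρ_S + ρ_W + 2·0.16, so 0.7543 = (0.86 + ρ_W + 0.32) / 2.320.
ρ_W = 0.7543·2.320 − 0.86 − 0.32 = 0.570.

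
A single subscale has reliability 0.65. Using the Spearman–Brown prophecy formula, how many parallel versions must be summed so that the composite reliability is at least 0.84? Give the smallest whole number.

k ≥ ρ*(1−ρ₁)/(ρ₁(1−ρ*)) = 0.84·0.35 / (0.65·0.16) = 2.827.
Smallest integer k = 3.

3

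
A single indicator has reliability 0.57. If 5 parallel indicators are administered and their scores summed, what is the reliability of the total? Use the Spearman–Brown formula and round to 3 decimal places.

ρ_k = kρ / (1 + (k−1)ρ) = 5·0.57 / (1 + 4·0.57) = 2.850 / 3.280 = 0.869.

0.869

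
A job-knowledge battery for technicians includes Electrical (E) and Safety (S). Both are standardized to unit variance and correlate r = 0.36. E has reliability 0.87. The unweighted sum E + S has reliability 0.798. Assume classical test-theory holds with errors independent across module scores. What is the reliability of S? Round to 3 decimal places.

Var(E+S) = 2 + 2·0.36 = 2.720.
True-score variance = ρ_E + ρ_S + 2·0.36, so 0.798 = (0.87 + ρ_S + 0.72) / 2.720.
ρ_S = 0.798·2.720 − 0.87 − 0.72 = 0.581.

0.581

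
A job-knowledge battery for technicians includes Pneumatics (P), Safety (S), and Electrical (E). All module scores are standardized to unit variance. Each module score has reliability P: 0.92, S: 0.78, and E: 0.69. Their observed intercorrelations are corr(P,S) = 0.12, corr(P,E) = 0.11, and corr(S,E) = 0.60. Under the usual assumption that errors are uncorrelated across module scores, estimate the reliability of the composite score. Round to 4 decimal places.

0.8691

Var(P+S+E) = 3 + 2·[0.12 + 0.11 + 0.60] = 3 + 1.66 = 4.66.
Under uncorrelated errors the observed covariances equal the true-score covariances, so only the own-variance terms attenuate.
True-score variance = [0.92 + 0.78 + 0.69] + 1.66 = 2.39 + 1.66 = 4.05.
Reliability = 4.05 / 4.66 = 0.8691.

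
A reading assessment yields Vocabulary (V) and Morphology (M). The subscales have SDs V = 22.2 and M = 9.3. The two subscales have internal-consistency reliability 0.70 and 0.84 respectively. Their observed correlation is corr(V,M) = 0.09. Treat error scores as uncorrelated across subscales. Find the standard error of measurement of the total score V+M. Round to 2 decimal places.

Var(total) = 579.33 + 37.1628 = 616.493.
True-score variance = 417.64 + 37.1628 = 454.802, so reliability = 0.7377.
Error variance = 616.493 − 454.802 = 161.69; SEM = √161.69 = 12.72.

12.72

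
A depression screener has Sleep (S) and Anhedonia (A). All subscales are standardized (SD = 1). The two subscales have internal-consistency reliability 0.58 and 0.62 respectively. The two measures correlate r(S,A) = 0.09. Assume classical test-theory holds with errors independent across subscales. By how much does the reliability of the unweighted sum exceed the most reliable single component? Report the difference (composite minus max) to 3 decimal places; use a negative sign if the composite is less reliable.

0.013

Var(sum) = 2 + 0.18 = 2.18; true-score variance = 1.2 + 0.18 = 1.38; composite reliability = 0.6330.
Max component reliability = 0.6200.
Difference = 0.6330 − 0.6200 = 0.013.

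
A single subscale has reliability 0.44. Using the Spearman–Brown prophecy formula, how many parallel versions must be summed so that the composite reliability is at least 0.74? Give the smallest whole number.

4

k ≥ ρ*(1−ρ₁)/(ρ₁(1−ρ*)) = 0.74·0.56 / (0.44·0.26) = 3.622.
Smallest integer k = 4.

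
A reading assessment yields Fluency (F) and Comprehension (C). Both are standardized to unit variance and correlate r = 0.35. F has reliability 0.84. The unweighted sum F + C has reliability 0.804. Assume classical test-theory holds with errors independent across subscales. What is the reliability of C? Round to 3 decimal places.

0.631

Var(F+C) = 2 + 2·0.35 = 2.700.
True-score variance = ρ_F + ρ_C + 2·0.35, so 0.804 = (0.84 + ρ_C + 0.70) / 2.700.
ρ_C = 0.804·2.700 − 0.84 − 0.70 = 0.631.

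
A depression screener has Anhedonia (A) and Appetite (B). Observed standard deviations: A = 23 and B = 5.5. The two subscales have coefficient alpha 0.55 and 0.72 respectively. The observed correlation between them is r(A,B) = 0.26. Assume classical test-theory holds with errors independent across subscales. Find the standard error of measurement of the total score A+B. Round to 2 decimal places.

15.70

Var(total) = 559.25 + 65.78 = 625.03.
True-score variance = 312.73 + 65.78 = 378.51, so reliability = 0.6056.
Error variance = 625.03 − 378.51 = 246.52; SEM = √246.52 = 15.70.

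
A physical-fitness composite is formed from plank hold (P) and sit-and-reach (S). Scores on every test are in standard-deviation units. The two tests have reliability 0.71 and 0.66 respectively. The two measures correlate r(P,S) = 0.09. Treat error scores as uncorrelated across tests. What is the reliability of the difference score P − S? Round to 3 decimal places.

0.654

Var(P−S) = 1 + 1 − 2·0.09 = 2 − 0.18 = 1.82.
Because errors are independent across components, Cov(Tᵢ,Tⱼ) = Cov(Xᵢ,Xⱼ); the off-diagonal part of the true-score variance is the same as above.
True-score variance = [0.71 + 0.66] − 0.18 = 1.37 − 0.18 = 1.19.
Reliability = 1.19 / 1.82 = 0.654.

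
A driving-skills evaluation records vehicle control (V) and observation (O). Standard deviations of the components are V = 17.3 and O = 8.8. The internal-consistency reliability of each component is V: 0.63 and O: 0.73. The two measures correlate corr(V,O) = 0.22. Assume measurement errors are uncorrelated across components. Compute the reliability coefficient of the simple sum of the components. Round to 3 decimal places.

Var(V+O) = 17.3² + 8.8² + 2·[17.3·8.8·0.22] = 376.73 + 66.9856 = 443.716.
Because errors are independent across components, Cov(Tᵢ,Tⱼ) = Cov(Xᵢ,Xⱼ); the off-diagonal part of the true-score variance is the same as above.
True-score variance = [17.3²·0.63 + 8.8²·0.73] + 66.9856 = 245.084 + 66.9856 = 312.07.
Reliability = 312.07 / 443.716 = 0.703.

0.703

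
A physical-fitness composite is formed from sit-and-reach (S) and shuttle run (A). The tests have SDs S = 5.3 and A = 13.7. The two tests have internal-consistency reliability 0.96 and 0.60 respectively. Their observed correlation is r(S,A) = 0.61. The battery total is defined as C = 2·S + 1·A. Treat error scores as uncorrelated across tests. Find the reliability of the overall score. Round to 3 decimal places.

Var(C) = 2²·5.3² + 13.7² + 2·[2·5.3·13.7·0.61] = 300.05 + 177.168 = 477.218.
Under uncorrelated errors the observed covariances equal the true-score covariances, so only the own-variance terms attenuate.
True-score variance = [2²·5.3²·0.96 + 13.7²·0.60] + 177.168 = 220.48 + 177.168 = 397.648.
Reliability = 397.648 / 477.218 = 0.833.

0.833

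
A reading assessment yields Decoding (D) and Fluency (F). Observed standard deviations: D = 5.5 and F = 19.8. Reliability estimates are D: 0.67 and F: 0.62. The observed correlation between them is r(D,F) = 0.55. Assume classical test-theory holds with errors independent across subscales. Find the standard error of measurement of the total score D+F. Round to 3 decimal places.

Var(total) = 422.29 + 119.79 = 542.08.
True-score variance = 263.332 + 119.79 = 383.122, so reliability = 0.7068.
Error variance = 542.08 − 383.122 = 158.958; SEM = √158.958 = 12.608.

12.608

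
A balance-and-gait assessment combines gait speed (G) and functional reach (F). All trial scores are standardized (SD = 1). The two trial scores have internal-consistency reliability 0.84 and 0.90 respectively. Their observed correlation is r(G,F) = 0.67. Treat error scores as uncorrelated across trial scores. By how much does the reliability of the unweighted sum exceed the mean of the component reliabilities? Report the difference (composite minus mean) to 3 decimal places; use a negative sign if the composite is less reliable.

Var(sum) = 2 + 1.34 = 3.34; true-score variance = 1.74 + 1.34 = 3.08; composite reliability = 0.9222.
Mean component reliability = 0.8700.
Difference = 0.9222 − 0.8700 = 0.052.

0.052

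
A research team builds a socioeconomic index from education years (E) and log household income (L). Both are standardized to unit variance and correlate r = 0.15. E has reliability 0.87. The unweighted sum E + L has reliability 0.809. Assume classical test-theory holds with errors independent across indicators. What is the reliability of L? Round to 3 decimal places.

0.691

Var(E+L) = 2 + 2·0.15 = 2.300.
True-score variance = ρ_E + ρ_L + 2·0.15, so 0.809 = (0.87 + ρ_L + 0.30) / 2.300.
ρ_L = 0.809·2.300 − 0.87 − 0.30 = 0.691.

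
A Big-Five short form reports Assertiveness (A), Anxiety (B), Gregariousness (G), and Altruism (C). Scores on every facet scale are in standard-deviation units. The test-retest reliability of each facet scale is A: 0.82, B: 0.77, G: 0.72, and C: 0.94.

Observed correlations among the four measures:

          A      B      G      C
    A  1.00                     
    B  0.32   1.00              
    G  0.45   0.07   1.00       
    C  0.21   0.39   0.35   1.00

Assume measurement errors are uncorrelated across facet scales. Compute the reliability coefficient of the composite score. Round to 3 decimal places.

0.901

Var(A+B+G+C) = 4 + 2·[0.32 + 0.45 + 0.21 + 0.07 + 0.39 + 0.35] = 4 + 3.58 = 7.58.
Because errors are independent across components, Cov(Tᵢ,Tⱼ) = Cov(Xᵢ,Xⱼ); the off-diagonal part of the true-score variance is the same as above.
True-score variance = [0.82 + 0.77 + 0.72 + 0.94] + 3.58 = 3.25 + 3.58 = 6.83.
Reliability = 6.83 / 7.58 = 0.901.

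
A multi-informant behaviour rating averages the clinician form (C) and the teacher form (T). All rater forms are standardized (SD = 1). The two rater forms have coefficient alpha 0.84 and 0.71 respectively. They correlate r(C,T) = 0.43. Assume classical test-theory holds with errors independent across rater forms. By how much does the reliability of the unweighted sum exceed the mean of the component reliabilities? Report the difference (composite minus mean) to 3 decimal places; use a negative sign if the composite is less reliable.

Var(sum) = 2 + 0.86 = 2.86; true-score variance = 1.55 + 0.86 = 2.41; composite reliability = 0.8427.
Mean component reliability = 0.7750.
Difference = 0.8427 − 0.7750 = 0.068.

0.068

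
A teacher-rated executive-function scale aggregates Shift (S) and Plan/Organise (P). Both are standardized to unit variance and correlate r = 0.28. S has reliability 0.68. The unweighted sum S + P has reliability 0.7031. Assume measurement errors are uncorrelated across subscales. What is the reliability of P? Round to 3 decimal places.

0.560

Var(S+P) = 2 + 2·0.28 = 2.560.
True-score variance = ρ_S + ρ_P + 2·0.28, so 0.7031 = (0.68 + ρ_P + 0.56) / 2.560.
ρ_P = 0.7031·2.560 − 0.68 − 0.56 = 0.560.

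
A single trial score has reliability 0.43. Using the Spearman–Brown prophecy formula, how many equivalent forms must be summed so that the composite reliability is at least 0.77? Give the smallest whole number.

5

k ≥ ρ*(1−ρ₁)/(ρ₁(1−ρ*)) = 0.77·0.57 / (0.43·0.23) = 4.438.
Smallest integer k = 5.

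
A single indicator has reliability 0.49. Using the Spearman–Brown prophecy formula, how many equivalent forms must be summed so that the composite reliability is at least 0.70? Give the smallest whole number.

k ≥ ρ*(1−ρ₁)/(ρ₁(1−ρ*)) = 0.70·0.51 / (0.49·0.30) = 2.429.
Smallest integer k = 3.

3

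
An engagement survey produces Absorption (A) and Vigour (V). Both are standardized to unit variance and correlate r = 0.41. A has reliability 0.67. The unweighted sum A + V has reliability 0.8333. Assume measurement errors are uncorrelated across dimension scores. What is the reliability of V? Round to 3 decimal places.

Var(A+V) = 2 + 2·0.41 = 2.820.
True-score variance = ρ_A + ρ_V + 2·0.41, so 0.8333 = (0.67 + ρ_V + 0.82) / 2.820.
ρ_V = 0.8333·2.820 − 0.67 − 0.82 = 0.860.

0.860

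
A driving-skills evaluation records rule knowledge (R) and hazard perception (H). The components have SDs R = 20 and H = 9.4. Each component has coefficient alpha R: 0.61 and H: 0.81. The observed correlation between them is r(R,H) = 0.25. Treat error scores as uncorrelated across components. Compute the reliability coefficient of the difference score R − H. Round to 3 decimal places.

Var(R−H) = 20² + 9.4² − 2·20·9.4·0.25 = 488.36 − 94 = 394.36.
Because errors are independent across components, Cov(Tᵢ,Tⱼ) = Cov(Xᵢ,Xⱼ); the off-diagonal part of the true-score variance is the same as above.
True-score variance = [20²·0.61 + 9.4²·0.81] − 94 = 315.572 − 94 = 221.572.
Reliability = 221.572 / 394.36 = 0.562.

0.562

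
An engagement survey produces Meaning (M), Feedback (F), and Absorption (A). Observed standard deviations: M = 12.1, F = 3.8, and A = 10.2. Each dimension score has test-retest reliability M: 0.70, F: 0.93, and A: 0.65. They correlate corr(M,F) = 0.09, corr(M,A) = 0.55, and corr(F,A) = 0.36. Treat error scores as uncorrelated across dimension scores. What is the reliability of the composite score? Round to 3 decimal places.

Var(M+F+A) = 12.1² + 3.8² + 10.2² + 2·[12.1·3.8·0.09 + 12.1·10.2·0.55 + 3.8·10.2·0.36] = 264.89 + 171.946 = 436.836.
With uncorrelated errors the cross-covariances are all true-score covariance, so they carry over unchanged; only the diagonal terms shrink to ρᵢσᵢ².
True-score variance = [12.1²·0.70 + 3.8²·0.93 + 10.2²·0.65] + 171.946 = 183.542 + 171.946 = 355.488.
Reliability = 355.488 / 436.836 = 0.814.

0.814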